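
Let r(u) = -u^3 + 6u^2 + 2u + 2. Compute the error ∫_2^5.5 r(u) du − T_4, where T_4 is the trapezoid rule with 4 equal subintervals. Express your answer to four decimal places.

Exact integral: ∫_2^5.5 r(u) du = 125.234375.
T_4 ≈ 122.889648.
Error ≈ 125.234375 − 122.889648 ≈ 2.3447.

2.3447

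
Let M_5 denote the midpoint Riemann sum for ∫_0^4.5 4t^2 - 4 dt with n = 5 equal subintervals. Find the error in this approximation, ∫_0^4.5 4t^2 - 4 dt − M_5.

Exact integral: ∫_0^4.5 f(t) dt = 103.5.
M_5 = 102.285.
Error = 103.5 − 102.285 = 1.215.

1.215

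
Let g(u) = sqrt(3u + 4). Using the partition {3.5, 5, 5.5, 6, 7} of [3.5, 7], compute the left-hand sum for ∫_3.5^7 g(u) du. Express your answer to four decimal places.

14.8455

Subinterval widths: 1.5, 0.5, 0.5, 1.
Left endpoints: 3.5, 5, 5.5, 6.
g(3.5) ≈ 3.8079, g(5) ≈ 4.3589, g(5.5) ≈ 4.5277, g(6) ≈ 4.6904.
Sum = Σ Δu_i · g(u_i).
Sum ≈ 14.8455.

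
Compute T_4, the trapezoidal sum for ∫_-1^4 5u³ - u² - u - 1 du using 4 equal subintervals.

312.578125

Δu = (4 − (-1))/4 = 1.25.
f(-1) = -6, f(0.25) = -1.234375, f(1.5) = 12.125, f(2.75) = 92.671875, f(4) = 299.
T_4 = (Δu/2)·[f(u_0) + 2f(u_1) + 2f(u_2) + 2f(u_3) + f(u_4)].
Sum = 312.578125.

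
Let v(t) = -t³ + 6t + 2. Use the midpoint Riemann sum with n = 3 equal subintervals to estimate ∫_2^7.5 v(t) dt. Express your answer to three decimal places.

-597.313

Δt = (7.5 − 2)/3 = 11/6.
Midpoints: 35/12, 4.75, 79/12.
v(35/12) = -9179/1728, v(4.75) = -76.671875, v(79/12) = -421327/1728.
Sum = Δt · [v(35/12) + v(4.75) + v(79/12)].
Sum ≈ -597.313.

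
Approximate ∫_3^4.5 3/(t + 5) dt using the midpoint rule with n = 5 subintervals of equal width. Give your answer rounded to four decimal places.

0.5155

Δt = (4.5 − 3)/5 = 0.3.
Midpoints: 3.15, 3.45, 3.75, 4.05, 4.35.
f(3.15) = 60/163, f(3.45) = 60/169, f(3.75) = 12/35, f(4.05) = 60/181, f(4.35) = 60/187.
Sum = Δt · [f(3.15) + f(3.45) + f(3.75) + f(4.05) + f(4.35)].
Sum ≈ 0.5155.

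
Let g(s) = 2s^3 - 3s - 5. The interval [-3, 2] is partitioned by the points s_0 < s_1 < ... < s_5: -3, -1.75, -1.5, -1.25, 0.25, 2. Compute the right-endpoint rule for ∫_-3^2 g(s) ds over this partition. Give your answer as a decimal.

-16.015625

Subinterval widths: 1.25, 0.25, 0.25, 1.5, 1.75.
Right endpoints: -1.75, -1.5, -1.25, 0.25, 2.
g(-1.75) = -10.46875, g(-1.5) = -7.25, g(-1.25) = -5.15625, g(0.25) = -5.71875, g(2) = 5.
Sum = Σ Δs_i · g(s_i).
Sum = -16.015625.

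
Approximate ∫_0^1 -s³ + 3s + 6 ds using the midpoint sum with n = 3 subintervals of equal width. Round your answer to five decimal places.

7.26389

Δs = (1 − 0)/3 = 1/3.
Midpoints: 1/6, 0.5, 5/6.
f(1/6) = 1403/216, f(0.5) = 7.375, f(5/6) = 1711/216.
Sum = Δs · [f(1/6) + f(0.5) + f(5/6)].
Sum ≈ 7.26389.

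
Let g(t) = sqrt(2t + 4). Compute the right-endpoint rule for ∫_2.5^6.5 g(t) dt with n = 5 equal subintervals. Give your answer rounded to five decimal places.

Δt = (6.5 − 2.5)/5 = 0.8.
Right endpoints: 3.3, 4.1, 4.9, 5.7, 6.5.
g(3.3) ≈ 3.25576, g(4.1) ≈ 3.49285, g(4.9) ≈ 3.71484, g(5.7) ≈ 3.92428, g(6.5) ≈ 4.12311.
Sum = Δt · [g(3.3) + g(4.1) + g(4.9) + g(5.7) + g(6.5)].
Sum ≈ 14.80867.

14.80867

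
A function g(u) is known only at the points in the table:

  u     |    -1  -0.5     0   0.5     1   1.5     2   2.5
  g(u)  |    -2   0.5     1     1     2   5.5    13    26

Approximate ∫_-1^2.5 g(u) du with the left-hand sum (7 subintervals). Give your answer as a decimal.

Δu = 0.5.
Sum = 0.5·[(-2) + 0.5 + 1 + 1 + 2 + 5.5 + 13] = 10.5.

10.5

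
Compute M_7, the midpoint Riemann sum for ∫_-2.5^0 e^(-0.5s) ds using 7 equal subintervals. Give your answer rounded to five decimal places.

Δs = (0 − (-2.5))/7 = 5/14.
Midpoints: -65/28, -55/28, -45/28, -1.25, -25/28, -15/28, -5/28.
f(-65/28) ≈ 3.19221, f(-55/28) ≈ 2.67017, f(-45/28) ≈ 2.23350, f(-1.25) ≈ 1.86825, f(-25/28) ≈ 1.56272, f(-15/28) ≈ 1.30716, f(-5/28) ≈ 1.09339.
Sum = Δs · [f(-65/28) + f(-55/28) + f(-45/28) + ...].
Sum ≈ 4.97407.

4.97407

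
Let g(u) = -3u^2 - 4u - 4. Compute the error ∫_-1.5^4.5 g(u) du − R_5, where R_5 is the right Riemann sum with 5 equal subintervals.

Exact integral: ∫_-1.5^4.5 g(u) du = -154.5.
R_5 = -205.62.
Error = -154.5 − (-205.62) = 51.12.

51.12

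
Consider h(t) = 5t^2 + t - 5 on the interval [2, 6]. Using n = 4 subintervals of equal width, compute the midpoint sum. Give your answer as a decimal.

341

Δt = (6 − 2)/4 = 1.
Midpoints: 2.5, 3.5, 4.5, 5.5.
h(2.5) = 28.75, h(3.5) = 59.75, h(4.5) = 100.75, h(5.5) = 151.75.
Sum = Δt · [h(2.5) + h(3.5) + h(4.5) + h(5.5)].
Sum = 341.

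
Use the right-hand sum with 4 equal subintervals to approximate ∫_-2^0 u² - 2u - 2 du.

Δu = (0 − (-2))/4 = 0.5.
Right endpoints: -1.5, -1, -0.5, 0.
f(-1.5) = 3.25, f(-1) = 1, f(-0.5) = -0.75, f(0) = -2.
Sum = Δu · [f(-1.5) + f(-1) + f(-0.5) + f(0)].
Sum = 0.75.

0.75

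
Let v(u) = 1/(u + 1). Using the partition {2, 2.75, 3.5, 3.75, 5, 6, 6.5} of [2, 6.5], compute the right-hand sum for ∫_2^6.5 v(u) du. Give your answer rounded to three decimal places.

0.837

Subinterval widths: 0.75, 0.75, 0.25, 1.25, 1, 0.5.
Right endpoints: 2.75, 3.5, 3.75, 5, 6, 6.5.
v(2.75) = 4/15, v(3.5) = 2/9, v(3.75) = 4/19, v(5) = 1/6, v(6) = 1/7, v(6.5) = 2/15.
Sum = Σ Δu_i · v(u_i).
Sum ≈ 0.837.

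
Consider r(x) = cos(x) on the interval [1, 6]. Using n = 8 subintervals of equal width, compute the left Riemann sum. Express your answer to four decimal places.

-1.2154

Δx = (6 − 1)/8 = 0.625.
Left endpoints: 1, 1.625, 2.25, 2.875, 3.5, 4.125, 4.75, 5.375.
r(1) ≈ 0.5403, r(1.625) ≈ -0.0542, r(2.25) ≈ -0.6282, r(2.875) ≈ -0.9647, r(3.5) ≈ -0.9365, r(4.125) ≈ -0.5542, r(4.75) ≈ 0.0376, r(5.375) ≈ 0.6152.
Sum = Δx · [r(1) + r(1.625) + r(2.25) + ...].
Sum ≈ -1.2154.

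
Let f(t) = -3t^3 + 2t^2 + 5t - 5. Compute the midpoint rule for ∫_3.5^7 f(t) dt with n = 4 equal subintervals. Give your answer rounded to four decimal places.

Δt = (7 − 3.5)/4 = 0.875.
Midpoints: 3.9375, 4.8125, 5.6875, 6.5625.
f(3.9375) = -562973/4096, f(4.8125) = -1101791/4096, f(5.6875) = -1899721/4096, f(6.5625) = -3006155/4096.
Sum = Δt · [f(3.9375) + f(4.8125) + f(5.6875) + f(6.5625)].
Sum ≈ -1403.6401.

-1403.6401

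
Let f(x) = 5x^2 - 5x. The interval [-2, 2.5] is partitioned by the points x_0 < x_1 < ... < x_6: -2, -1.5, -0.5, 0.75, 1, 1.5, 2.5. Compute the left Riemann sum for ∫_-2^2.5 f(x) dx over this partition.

Subinterval widths: 0.5, 1, 1.25, 0.25, 0.5, 1.
Left endpoints: -2, -1.5, -0.5, 0.75, 1, 1.5.
f(-2) = 30, f(-1.5) = 18.75, f(-0.5) = 3.75, f(0.75) = -0.9375, f(1) = 0, f(1.5) = 3.75.
Sum = Σ Δx_i · f(x_i).
Sum = 41.953125.

41.953125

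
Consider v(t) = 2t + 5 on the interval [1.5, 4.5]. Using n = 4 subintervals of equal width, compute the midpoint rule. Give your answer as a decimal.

Δt = (4.5 − 1.5)/4 = 0.75.
Midpoints: 1.875, 2.625, 3.375, 4.125.
v(1.875) = 8.75, v(2.625) = 10.25, v(3.375) = 11.75, v(4.125) = 13.25.
Sum = Δt · [v(1.875) + v(2.625) + v(3.375) + v(4.125)].
Sum = 33.

33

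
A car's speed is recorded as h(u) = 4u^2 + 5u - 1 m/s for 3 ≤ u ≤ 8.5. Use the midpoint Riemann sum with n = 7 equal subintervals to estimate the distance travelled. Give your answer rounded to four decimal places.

Δu = (8.5 − 3)/7 = 11/14.
Midpoints: 95/28, 117/28, 139/28, 5.75, 183/28, 205/28, 227/28.
h(95/28) = 6077/98, h(117/28) = 4397/49, h(139/28) = 11995/98, h(5.75) = 160, h(183/28) = 19849/98, h(205/28) = 12251/49, h(227/28) = 29639/98.
Sum = Δu · [h(95/28) + h(117/28) + h(139/28) + ...].
Sum ≈ 934.3265.

934.3265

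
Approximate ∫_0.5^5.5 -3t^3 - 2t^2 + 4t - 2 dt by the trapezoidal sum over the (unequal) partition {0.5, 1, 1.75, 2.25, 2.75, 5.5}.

-884.81640625

Subinterval widths: 0.5, 0.75, 0.5, 0.5, 2.75.
f(0.5) = -0.875, f(1) = -3, f(1.75) = -17.203125, f(2.25) = -37.296875, f(2.75) = -68.515625, f(5.5) = -539.625.
On each subinterval the trapezoid contributes (Δt_i/2)·[f(t_{i-1}) + f(t_i)].
Sum = -884.81640625.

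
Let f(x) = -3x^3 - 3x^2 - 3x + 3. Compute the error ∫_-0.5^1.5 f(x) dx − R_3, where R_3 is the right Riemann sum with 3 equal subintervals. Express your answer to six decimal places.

Exact integral: ∫_-0.5^1.5 f(x) dx = -4.25.
R_3 ≈ -12.86111111.
Error ≈ -4.25 − (-12.86111111) ≈ 8.611111.

8.611111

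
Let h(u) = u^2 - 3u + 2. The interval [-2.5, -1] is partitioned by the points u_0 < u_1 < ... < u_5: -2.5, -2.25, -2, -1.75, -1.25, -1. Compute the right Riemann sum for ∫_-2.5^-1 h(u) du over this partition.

Subinterval widths: 0.25, 0.25, 0.25, 0.5, 0.25.
Right endpoints: -2.25, -2, -1.75, -1.25, -1.
h(-2.25) = 13.8125, h(-2) = 12, h(-1.75) = 10.3125, h(-1.25) = 7.3125, h(-1) = 6.
Sum = Σ Δu_i · h(u_i).
Sum = 14.1875.

14.1875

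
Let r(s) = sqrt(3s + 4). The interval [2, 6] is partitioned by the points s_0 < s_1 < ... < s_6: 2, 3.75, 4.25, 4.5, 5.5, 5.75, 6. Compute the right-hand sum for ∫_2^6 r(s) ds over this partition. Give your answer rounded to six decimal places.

Subinterval widths: 1.75, 0.5, 0.25, 1, 0.25, 0.25.
Right endpoints: 3.75, 4.25, 4.5, 5.5, 5.75, 6.
r(3.75) ≈ 3.905125, r(4.25) ≈ 4.092676, r(4.5) ≈ 4.183300, r(5.5) ≈ 4.527693, r(5.75) ≈ 4.609772, r(6) ≈ 4.690416.
Sum = Σ Δs_i · r(s_i).
Sum ≈ 16.778871.

16.778871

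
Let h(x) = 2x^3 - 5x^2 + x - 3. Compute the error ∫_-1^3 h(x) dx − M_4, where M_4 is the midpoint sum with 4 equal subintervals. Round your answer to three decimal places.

0.333

Exact integral: ∫_-1^3 h(x) dx ≈ -14.66667.
M_4 = -15.
Error ≈ -14.66667 − (-15) ≈ 0.333.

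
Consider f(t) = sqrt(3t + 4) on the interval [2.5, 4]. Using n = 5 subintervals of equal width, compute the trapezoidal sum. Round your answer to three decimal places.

5.555

Δt = (4 − 2.5)/5 = 0.3.
f(2.5) ≈ 3.391, f(2.8) ≈ 3.521, f(3.1) ≈ 3.647, f(3.4) ≈ 3.768, f(3.7) ≈ 3.886, f(4) ≈ 4.000.
T_5 = (Δt/2)·[f(t_0) + 2f(t_1) + ... + 2f(t_{4}) + f(t_5)].
Sum ≈ 5.555.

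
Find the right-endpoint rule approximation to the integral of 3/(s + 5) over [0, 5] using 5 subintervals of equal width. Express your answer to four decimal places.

Δs = (5 − 0)/5 = 1.
Right endpoints: 1, 2, 3, 4, 5.
f(1) = 0.5, f(2) = 3/7, f(3) = 0.375, f(4) = 1/3, f(5) = 0.3.
Sum = Δs · [f(1) + f(2) + f(3) + f(4) + f(5)].
Sum ≈ 1.9369.

1.9369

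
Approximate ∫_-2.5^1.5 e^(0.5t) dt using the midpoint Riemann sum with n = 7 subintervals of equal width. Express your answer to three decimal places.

Δt = (1.5 − (-2.5))/7 = 4/7.
Midpoints: -31/14, -23/14, -15/14, -0.5, 1/14, 9/14, 17/14.
f(-31/14) ≈ 0.331, f(-23/14) ≈ 0.440, f(-15/14) ≈ 0.585, f(-0.5) ≈ 0.779, f(1/14) ≈ 1.036, f(9/14) ≈ 1.379, f(17/14) ≈ 1.835.
Sum = Δt · [f(-31/14) + f(-23/14) + f(-15/14) + ...].
Sum ≈ 3.649.

3.649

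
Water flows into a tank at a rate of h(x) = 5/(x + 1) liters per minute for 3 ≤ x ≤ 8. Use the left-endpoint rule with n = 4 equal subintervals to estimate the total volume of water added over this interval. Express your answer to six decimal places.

4.520966

Δx = (8 − 3)/4 = 1.25.
Left endpoints: 3, 4.25, 5.5, 6.75.
h(3) = 1.25, h(4.25) = 20/21, h(5.5) = 10/13, h(6.75) = 20/31.
Sum = Δx · [h(3) + h(4.25) + h(5.5) + h(6.75)].
Sum ≈ 4.520966.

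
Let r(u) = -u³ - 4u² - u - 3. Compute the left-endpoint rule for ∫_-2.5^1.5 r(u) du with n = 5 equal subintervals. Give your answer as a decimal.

-25.1

Δu = (1.5 − (-2.5))/5 = 0.8.
Left endpoints: -2.5, -1.7, -0.9, -0.1, 0.7.
r(-2.5) = -9.875, r(-1.7) = -7.947, r(-0.9) = -4.611, r(-0.1) = -2.939, r(0.7) = -6.003.
Sum = Δu · [r(-2.5) + r(-1.7) + r(-0.9) + r(-0.1) + r(0.7)].
Sum = -25.1.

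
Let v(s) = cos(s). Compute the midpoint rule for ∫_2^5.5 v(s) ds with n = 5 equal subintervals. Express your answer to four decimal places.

-1.6483

Δs = (5.5 − 2)/5 = 0.7.
Midpoints: 2.35, 3.05, 3.75, 4.45, 5.15.
v(2.35) ≈ -0.7027, v(3.05) ≈ -0.9958, v(3.75) ≈ -0.8206, v(4.45) ≈ -0.2594, v(5.15) ≈ 0.4238.
Sum = Δs · [v(2.35) + v(3.05) + v(3.75) + v(4.45) + v(5.15)].
Sum ≈ -1.6483.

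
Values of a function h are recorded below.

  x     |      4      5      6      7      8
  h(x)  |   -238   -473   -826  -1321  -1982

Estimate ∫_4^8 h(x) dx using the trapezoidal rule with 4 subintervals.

-3730

Δx = 1.
T_4 = (1/2)·[(-238) + 2·(-473) + 2·(-826) + 2·(-1321) + (-1982)] = -3730.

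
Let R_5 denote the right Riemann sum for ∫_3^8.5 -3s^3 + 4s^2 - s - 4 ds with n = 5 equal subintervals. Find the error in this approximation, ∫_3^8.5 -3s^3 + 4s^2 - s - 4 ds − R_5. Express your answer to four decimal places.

885.5940

Exact integral: ∫_3^8.5 f(s) ds ≈ -3125.088542.
R_5 = -4010.6825.
Error ≈ -3125.088542 − (-4010.6825) ≈ 885.5940.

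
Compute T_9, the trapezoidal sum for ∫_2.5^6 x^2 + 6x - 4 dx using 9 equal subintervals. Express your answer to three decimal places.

Δx = (6 − 2.5)/9 = 7/18.
f(2.5) = 17.25, f(26/9) = 1756/81, f(59/18) = 8557/324, f(11/3) = 283/9, f(73/18) = 11917/324, f(40/9) = 3436/81, f(29/6) = 1741/36, f(47/9) = 4423/81, f(101/18) = 19813/324, f(6) = 68.
T_9 = (Δx/2)·[f(x_0) + 2f(x_1) + ... + 2f(x_{8}) + f(x_9)].
Sum ≈ 142.130.

142.130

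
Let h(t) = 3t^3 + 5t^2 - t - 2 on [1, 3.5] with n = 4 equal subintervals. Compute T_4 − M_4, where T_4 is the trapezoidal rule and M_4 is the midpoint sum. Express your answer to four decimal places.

6.1646

T_4 ≈ 175.073242.
M_4 ≈ 168.908691.
T_4 − M_4 ≈ 6.1646.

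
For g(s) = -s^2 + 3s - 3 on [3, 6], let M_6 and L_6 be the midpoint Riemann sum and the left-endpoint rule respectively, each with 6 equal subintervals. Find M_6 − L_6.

M_6 = -31.4375.
L_6 = -27.125.
M_6 − L_6 = -4.3125.

-4.3125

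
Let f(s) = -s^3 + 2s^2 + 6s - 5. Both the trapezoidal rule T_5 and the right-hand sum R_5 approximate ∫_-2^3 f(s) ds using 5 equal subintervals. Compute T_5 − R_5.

-2.5

T_5 = -2.5.
R_5 = 0.
T_5 − R_5 = -2.5.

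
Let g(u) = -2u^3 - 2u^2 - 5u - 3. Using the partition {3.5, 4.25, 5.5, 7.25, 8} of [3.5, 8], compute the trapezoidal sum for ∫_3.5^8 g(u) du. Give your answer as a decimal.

Subinterval widths: 0.75, 1.25, 1.75, 0.75.
g(3.5) = -130.75, g(4.25) = -213.90625, g(5.5) = -423.75, g(7.25) = -906.53125, g(8) = -1195.
On each subinterval the trapezoid contributes (Δu_i/2)·[g(u_{i-1}) + g(u_i)].
Sum = -2479.8515625.

-2479.8515625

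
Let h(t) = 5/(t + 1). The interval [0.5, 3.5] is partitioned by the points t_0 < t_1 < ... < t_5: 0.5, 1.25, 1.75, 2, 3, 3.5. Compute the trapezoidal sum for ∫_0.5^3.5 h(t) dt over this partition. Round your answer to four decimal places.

5.5777

Subinterval widths: 0.75, 0.5, 0.25, 1, 0.5.
h(0.5) = 10/3, h(1.25) = 20/9, h(1.75) = 20/11, h(2) = 5/3, h(3) = 1.25, h(3.5) = 10/9.
On each subinterval the trapezoid contributes (Δt_i/2)·[h(t_{i-1}) + h(t_i)].
Sum ≈ 5.5777.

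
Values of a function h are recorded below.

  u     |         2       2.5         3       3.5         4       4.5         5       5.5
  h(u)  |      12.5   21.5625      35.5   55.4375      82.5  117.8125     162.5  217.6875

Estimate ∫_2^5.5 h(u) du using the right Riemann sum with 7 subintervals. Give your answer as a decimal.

346.5

Δu = 0.5.
Sum = 0.5·[21.5625 + 35.5 + 55.4375 + 82.5 + 117.8125 + 162.5 + 217.6875] = 346.5.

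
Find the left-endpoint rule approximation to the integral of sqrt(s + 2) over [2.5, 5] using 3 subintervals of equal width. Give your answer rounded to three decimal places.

5.762

Δs = (5 − 2.5)/3 = 5/6.
Left endpoints: 2.5, 10/3, 25/6.
f(2.5) ≈ 2.121, f(10/3) ≈ 2.309, f(25/6) ≈ 2.483.
Sum = Δs · [f(2.5) + f(10/3) + f(25/6)].
Sum ≈ 5.762.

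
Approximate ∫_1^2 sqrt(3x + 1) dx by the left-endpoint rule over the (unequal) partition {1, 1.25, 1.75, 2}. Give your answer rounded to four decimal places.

2.2147

Subinterval widths: 0.25, 0.5, 0.25.
Left endpoints: 1, 1.25, 1.75.
f(1) ≈ 2.0000, f(1.25) ≈ 2.1794, f(1.75) ≈ 2.5000.
Sum = Σ Δx_i · f(x_i).
Sum ≈ 2.2147.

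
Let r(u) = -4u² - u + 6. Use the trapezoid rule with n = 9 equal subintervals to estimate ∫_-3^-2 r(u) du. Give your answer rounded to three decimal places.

Δu = (-2 − (-3))/9 = 1/9.
r(-3) = -27, r(-26/9) = -1984/81, r(-25/9) = -1789/81, r(-8/3) = -178/9, r(-23/9) = -1423/81, r(-22/9) = -1252/81, r(-7/3) = -121/9, r(-20/9) = -934/81, r(-19/9) = -787/81, r(-2) = -8.
T_9 = (Δu/2)·[r(u_0) + 2r(u_1) + ... + 2r(u_{8}) + r(u_9)].
Sum ≈ -16.842.

-16.842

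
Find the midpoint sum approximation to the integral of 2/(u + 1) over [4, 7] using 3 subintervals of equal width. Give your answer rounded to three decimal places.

Δu = (7 − 4)/3 = 1.
Midpoints: 4.5, 5.5, 6.5.
f(4.5) = 4/11, f(5.5) = 4/13, f(6.5) = 4/15.
Sum = Δu · [f(4.5) + f(5.5) + f(6.5)].
Sum ≈ 0.938.

0.938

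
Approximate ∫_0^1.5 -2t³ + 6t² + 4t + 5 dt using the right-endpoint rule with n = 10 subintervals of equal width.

Δt = (1.5 − 0)/10 = 0.15.
Right endpoints: 0.15, 0.3, 0.45, 0.6, 0.75, 0.9, 1.05, 1.2, 1.35, 1.5.
f(0.15) = 5.72825, f(0.3) = 6.686, f(0.45) = 7.83275, f(0.6) = 9.128, f(0.75) = 10.53125, f(0.9) = 12.002, f(1.05) = 13.49975, f(1.2) = 14.984, f(1.35) = 16.41425, f(1.5) = 17.75.
Sum = Δt · [f(0.15) + f(0.3) + f(0.45) + ...].
Sum = 17.1834375.

17.1834375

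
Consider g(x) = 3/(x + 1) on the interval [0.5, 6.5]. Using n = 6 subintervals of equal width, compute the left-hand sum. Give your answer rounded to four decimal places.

5.7308

Δx = (6.5 − 0.5)/6 = 1.
Left endpoints: 0.5, 1.5, 2.5, 3.5, 4.5, 5.5.
g(0.5) = 2, g(1.5) = 1.2, g(2.5) = 6/7, g(3.5) = 2/3, g(4.5) = 6/11, g(5.5) = 6/13.
Sum = Δx · [g(0.5) + g(1.5) + g(2.5) + ...].
Sum ≈ 5.7308.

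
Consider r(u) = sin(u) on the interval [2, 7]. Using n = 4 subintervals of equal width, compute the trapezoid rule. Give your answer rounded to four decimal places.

Δu = (7 − 2)/4 = 1.25.
r(2) ≈ 0.9093, r(3.25) ≈ -0.1082, r(4.5) ≈ -0.9775, r(5.75) ≈ -0.5083, r(7) ≈ 0.6570.
T_4 = (Δu/2)·[r(u_0) + 2r(u_1) + 2r(u_2) + 2r(u_3) + r(u_4)].
Sum ≈ -1.0136.

-1.0136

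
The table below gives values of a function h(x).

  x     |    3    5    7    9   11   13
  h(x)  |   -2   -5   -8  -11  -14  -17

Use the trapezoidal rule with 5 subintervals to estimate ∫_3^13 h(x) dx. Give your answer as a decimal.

-95

Δx = 2.
T_5 = (2/2)·[(-2) + 2·(-5) + 2·(-8) + 2·(-11) + 2·(-14) + (-17)] = -95.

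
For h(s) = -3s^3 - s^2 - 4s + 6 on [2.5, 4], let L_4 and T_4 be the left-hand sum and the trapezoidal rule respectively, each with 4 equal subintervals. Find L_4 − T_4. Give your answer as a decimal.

30.1640625

L_4 ≈ -160.227539.
T_4 ≈ -190.391602.
L_4 − T_4 = 30.1640625.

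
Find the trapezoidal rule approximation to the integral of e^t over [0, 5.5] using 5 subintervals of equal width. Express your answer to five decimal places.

Δt = (5.5 − 0)/5 = 1.1.
f(0) ≈ 1.00000, f(1.1) ≈ 3.00417, f(2.2) ≈ 9.02501, f(3.3) ≈ 27.11264, f(4.4) ≈ 81.45087, f(5.5) ≈ 244.69193.
T_5 = (Δt/2)·[f(t_0) + 2f(t_1) + ... + 2f(t_{4}) + f(t_5)].
Sum ≈ 267.78252.

267.78252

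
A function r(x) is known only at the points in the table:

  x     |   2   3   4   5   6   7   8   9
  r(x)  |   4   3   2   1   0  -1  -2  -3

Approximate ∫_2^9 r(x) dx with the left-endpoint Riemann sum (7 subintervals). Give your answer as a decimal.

7

Δx = 1.
Sum = 1·[4 + 3 + 2 + 1 + 0 + (-1) + (-2)] = 7.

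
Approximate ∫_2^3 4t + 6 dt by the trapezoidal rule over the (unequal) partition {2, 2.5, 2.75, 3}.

Subinterval widths: 0.5, 0.25, 0.25.
f(2) = 14, f(2.5) = 16, f(2.75) = 17, f(3) = 18.
On each subinterval the trapezoid contributes (Δt_i/2)·[f(t_{i-1}) + f(t_i)].
Sum = 16.

16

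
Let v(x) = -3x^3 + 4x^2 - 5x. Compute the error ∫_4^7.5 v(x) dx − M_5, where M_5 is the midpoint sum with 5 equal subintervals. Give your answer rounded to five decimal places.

-6.82427

Exact integral: ∫_4^7.5 v(x) dx ≈ -1804.5052083.
M_5 = -1797.6809375.
Error ≈ -1804.5052083 − (-1797.6809375) ≈ -6.82427.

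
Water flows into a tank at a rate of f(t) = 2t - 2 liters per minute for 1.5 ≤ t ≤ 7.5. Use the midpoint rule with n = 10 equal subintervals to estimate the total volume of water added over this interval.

Δt = (7.5 − 1.5)/10 = 0.6.
Midpoints: 1.8, 2.4, 3, 3.6, 4.2, 4.8, 5.4, 6, 6.6, 7.2.
f(1.8) = 1.6, f(2.4) = 2.8, f(3) = 4, f(3.6) = 5.2, f(4.2) = 6.4, f(4.8) = 7.6, f(5.4) = 8.8, f(6) = 10, f(6.6) = 11.2, f(7.2) = 12.4.
Sum = Δt · [f(1.8) + f(2.4) + f(3) + ...].
Sum = 42.

42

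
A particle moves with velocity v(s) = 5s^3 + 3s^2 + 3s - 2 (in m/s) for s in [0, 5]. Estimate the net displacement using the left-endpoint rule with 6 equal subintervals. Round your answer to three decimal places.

Δs = (5 − 0)/6 = 5/6.
Left endpoints: 0, 5/6, 5/3, 2.5, 10/3, 25/6.
v(0) = -2, v(5/6) = 1183/216, v(5/3) = 931/27, v(2.5) = 102.375, v(10/3) = 6116/27, v(25/6) = 91643/216.
Sum = Δs · [v(0) + v(5/6) + v(5/3) + ...].
Sum ≈ 659.271.

659.271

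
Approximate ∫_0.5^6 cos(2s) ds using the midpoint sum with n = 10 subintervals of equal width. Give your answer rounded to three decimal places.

-0.725

Δs = (6 − 0.5)/10 = 0.55.
Midpoints: 0.775, 1.325, 1.875, 2.425, 2.975, 3.525, 4.075, 4.625, 5.175, 5.725.
f(0.775) ≈ 0.021, f(1.325) ≈ -0.882, f(1.875) ≈ -0.821, f(2.425) ≈ 0.137, f(2.975) ≈ 0.945, f(3.525) ≈ 0.720, f(4.075) ≈ -0.292, f(4.625) ≈ -0.985, f(5.175) ≈ -0.602, f(5.725) ≈ 0.439.
Sum = Δs · [f(0.775) + f(1.325) + f(1.875) + ...].
Sum ≈ -0.725.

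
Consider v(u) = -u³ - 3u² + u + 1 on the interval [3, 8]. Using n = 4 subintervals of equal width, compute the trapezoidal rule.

-1481.640625

Δu = (8 − 3)/4 = 1.25.
v(3) = -50, v(4.25) = -125.703125, v(5.5) = -250.625, v(6.75) = -436.484375, v(8) = -695.
T_4 = (Δu/2)·[v(u_0) + 2v(u_1) + 2v(u_2) + 2v(u_3) + v(u_4)].
Sum = -1481.640625.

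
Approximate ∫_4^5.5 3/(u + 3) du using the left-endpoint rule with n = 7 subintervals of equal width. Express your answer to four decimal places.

Δu = (5.5 − 4)/7 = 3/14.
Left endpoints: 4, 59/14, 31/7, 65/14, 34/7, 71/14, 37/7.
f(4) = 3/7, f(59/14) = 42/101, f(31/7) = 21/52, f(65/14) = 42/107, f(34/7) = 21/55, f(71/14) = 42/113, f(37/7) = 21/58.
Sum = Δu · [f(4) + f(59/14) + f(31/7) + ...].
Sum ≈ 0.5906.

0.5906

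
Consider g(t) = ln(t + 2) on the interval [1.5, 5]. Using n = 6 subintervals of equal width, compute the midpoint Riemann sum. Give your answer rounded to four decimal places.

Δt = (5 − 1.5)/6 = 7/12.
Midpoints: 43/24, 2.375, 71/24, 85/24, 4.125, 113/24.
g(43/24) ≈ 1.3328, g(2.375) ≈ 1.4759, g(71/24) ≈ 1.6011, g(85/24) ≈ 1.7123, g(4.125) ≈ 1.8124, g(113/24) ≈ 1.9034.
Sum = Δt · [g(43/24) + g(2.375) + g(71/24) + ...].
Sum ≈ 5.7387.

5.7387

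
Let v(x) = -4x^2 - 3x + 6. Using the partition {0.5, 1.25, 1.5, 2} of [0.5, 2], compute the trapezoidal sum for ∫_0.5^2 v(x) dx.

-7.5

Subinterval widths: 0.75, 0.25, 0.5.
v(0.5) = 3.5, v(1.25) = -4, v(1.5) = -7.5, v(2) = -16.
On each subinterval the trapezoid contributes (Δx_i/2)·[v(x_{i-1}) + v(x_i)].
Sum = -7.5.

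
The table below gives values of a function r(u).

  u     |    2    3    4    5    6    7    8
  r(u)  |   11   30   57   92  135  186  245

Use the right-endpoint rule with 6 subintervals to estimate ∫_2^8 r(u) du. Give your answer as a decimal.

Δu = 1.
Sum = 1·[30 + 57 + 92 + 135 + 186 + 245] = 745.

745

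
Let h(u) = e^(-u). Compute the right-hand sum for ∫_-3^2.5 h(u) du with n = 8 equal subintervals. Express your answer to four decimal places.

13.9090

Δu = (2.5 − (-3))/8 = 0.6875.
Right endpoints: -2.3125, -1.625, -0.9375, -0.25, 0.4375, 1.125, 1.8125, 2.5.
h(-2.3125) ≈ 10.0996, h(-1.625) ≈ 5.0784, h(-0.9375) ≈ 2.5536, h(-0.25) ≈ 1.2840, h(0.4375) ≈ 0.6456, h(1.125) ≈ 0.3247, h(1.8125) ≈ 0.1632, h(2.5) ≈ 0.0821.
Sum = Δu · [h(-2.3125) + h(-1.625) + h(-0.9375) + ...].
Sum ≈ 13.9090.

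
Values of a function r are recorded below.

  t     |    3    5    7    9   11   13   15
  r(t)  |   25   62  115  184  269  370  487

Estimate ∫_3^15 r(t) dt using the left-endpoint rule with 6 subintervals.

Δt = 2.
Sum = 2·[25 + 62 + 115 + 184 + 269 + 370] = 2050.

2050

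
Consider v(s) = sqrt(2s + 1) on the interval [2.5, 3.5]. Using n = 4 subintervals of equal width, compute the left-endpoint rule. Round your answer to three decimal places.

Δs = (3.5 − 2.5)/4 = 0.25.
Left endpoints: 2.5, 2.75, 3, 3.25.
v(2.5) ≈ 2.449, v(2.75) ≈ 2.550, v(3) ≈ 2.646, v(3.25) ≈ 2.739.
Sum = Δs · [v(2.5) + v(2.75) + v(3) + v(3.25)].
Sum ≈ 2.596.

2.596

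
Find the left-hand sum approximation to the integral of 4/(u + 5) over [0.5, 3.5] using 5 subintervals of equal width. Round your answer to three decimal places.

Δu = (3.5 − 0.5)/5 = 0.6.
Left endpoints: 0.5, 1.1, 1.7, 2.3, 2.9.
f(0.5) = 8/11, f(1.1) = 40/61, f(1.7) = 40/67, f(2.3) = 40/73, f(2.9) = 40/79.
Sum = Δu · [f(0.5) + f(1.1) + f(1.7) + f(2.3) + f(2.9)].
Sum ≈ 1.821.

1.821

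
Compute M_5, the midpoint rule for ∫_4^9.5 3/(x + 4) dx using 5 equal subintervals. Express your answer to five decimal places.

1.56822

Δx = (9.5 − 4)/5 = 1.1.
Midpoints: 4.55, 5.65, 6.75, 7.85, 8.95.
f(4.55) = 20/57, f(5.65) = 60/193, f(6.75) = 12/43, f(7.85) = 20/79, f(8.95) = 60/259.
Sum = Δx · [f(4.55) + f(5.65) + f(6.75) + f(7.85) + f(8.95)].
Sum ≈ 1.56822.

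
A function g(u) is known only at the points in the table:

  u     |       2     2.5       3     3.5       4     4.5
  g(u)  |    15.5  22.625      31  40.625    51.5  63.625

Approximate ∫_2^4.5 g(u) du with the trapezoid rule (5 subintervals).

Δu = 0.5.
T_5 = (0.5/2)·[15.5 + 2·22.625 + 2·31 + 2·40.625 + 2·51.5 + 63.625] = 92.65625.

92.65625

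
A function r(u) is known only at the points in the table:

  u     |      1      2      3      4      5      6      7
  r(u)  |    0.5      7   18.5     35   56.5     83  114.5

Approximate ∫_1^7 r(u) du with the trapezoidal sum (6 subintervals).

Δu = 1.
T_6 = (1/2)·[0.5 + 2·7 + 2·18.5 + 2·35 + 2·56.5 + 2·83 + 114.5] = 257.5.

257.5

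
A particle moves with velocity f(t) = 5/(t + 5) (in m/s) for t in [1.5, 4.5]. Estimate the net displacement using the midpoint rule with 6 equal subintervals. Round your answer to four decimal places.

Δt = (4.5 − 1.5)/6 = 0.5.
Midpoints: 1.75, 2.25, 2.75, 3.25, 3.75, 4.25.
f(1.75) = 20/27, f(2.25) = 20/29, f(2.75) = 20/31, f(3.25) = 20/33, f(3.75) = 4/7, f(4.25) = 20/37.
Sum = Δt · [f(1.75) + f(2.25) + f(2.75) + ...].
Sum ≈ 1.8968.

1.8968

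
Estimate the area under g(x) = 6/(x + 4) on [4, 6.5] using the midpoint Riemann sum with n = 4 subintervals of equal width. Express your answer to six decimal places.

Δx = (6.5 − 4)/4 = 0.625.
Midpoints: 4.3125, 4.9375, 5.5625, 6.1875.
g(4.3125) = 96/133, g(4.9375) = 96/143, g(5.5625) = 32/51, g(6.1875) = 96/163.
Sum = Δx · [g(4.3125) + g(4.9375) + g(5.5625) + g(6.1875)].
Sum ≈ 1.630963.

1.630963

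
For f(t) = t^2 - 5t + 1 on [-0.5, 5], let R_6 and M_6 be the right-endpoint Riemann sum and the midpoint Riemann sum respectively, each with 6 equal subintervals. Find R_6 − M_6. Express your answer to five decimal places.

R_6 ≈ -15.1568287.
M_6 ≈ -15.0517940.
R_6 − M_6 ≈ -0.10503.

-0.10503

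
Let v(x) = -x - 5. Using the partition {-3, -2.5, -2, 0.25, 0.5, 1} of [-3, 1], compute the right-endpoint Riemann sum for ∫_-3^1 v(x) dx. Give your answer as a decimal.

-18.9375

Subinterval widths: 0.5, 0.5, 2.25, 0.25, 0.5.
Right endpoints: -2.5, -2, 0.25, 0.5, 1.
v(-2.5) = -2.5, v(-2) = -3, v(0.25) = -5.25, v(0.5) = -5.5, v(1) = -6.
Sum = Σ Δx_i · v(x_i).
Sum = -18.9375.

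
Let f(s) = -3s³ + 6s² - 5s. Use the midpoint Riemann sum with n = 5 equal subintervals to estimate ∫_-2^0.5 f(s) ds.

36.9140625

Δs = (0.5 − (-2))/5 = 0.5.
Midpoints: -1.75, -1.25, -0.75, -0.25, 0.25.
f(-1.75) = 43.203125, f(-1.25) = 21.484375, f(-0.75) = 8.390625, f(-0.25) = 1.671875, f(0.25) = -0.921875.
Sum = Δs · [f(-1.75) + f(-1.25) + f(-0.75) + f(-0.25) + f(0.25)].
Sum = 36.9140625.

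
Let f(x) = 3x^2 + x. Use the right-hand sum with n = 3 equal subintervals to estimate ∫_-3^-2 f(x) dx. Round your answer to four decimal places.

14.2222

Δx = (-2 − (-3))/3 = 1/3.
Right endpoints: -8/3, -7/3, -2.
f(-8/3) = 56/3, f(-7/3) = 14, f(-2) = 10.
Sum = Δx · [f(-8/3) + f(-7/3) + f(-2)].
Sum ≈ 14.2222.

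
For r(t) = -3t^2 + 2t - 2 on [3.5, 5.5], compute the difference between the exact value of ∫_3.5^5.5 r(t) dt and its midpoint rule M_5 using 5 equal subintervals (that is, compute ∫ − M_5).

-0.08

Exact integral: ∫_3.5^5.5 r(t) dt = -109.5.
M_5 = -109.42.
Error = -109.5 − (-109.42) = -0.08.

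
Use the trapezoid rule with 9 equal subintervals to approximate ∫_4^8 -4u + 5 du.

Δu = (8 − 4)/9 = 4/9.
f(4) = -11, f(40/9) = -115/9, f(44/9) = -131/9, f(16/3) = -49/3, f(52/9) = -163/9, f(56/9) = -179/9, f(20/3) = -65/3, f(64/9) = -211/9, f(68/9) = -227/9, f(8) = -27.
T_9 = (Δu/2)·[f(u_0) + 2f(u_1) + ... + 2f(u_{8}) + f(u_9)].
Sum = -76.

-76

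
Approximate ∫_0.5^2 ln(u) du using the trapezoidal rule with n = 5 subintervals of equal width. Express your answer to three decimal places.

0.222

Δu = (2 − 0.5)/5 = 0.3.
f(0.5) ≈ -0.693, f(0.8) ≈ -0.223, f(1.1) ≈ 0.095, f(1.4) ≈ 0.336, f(1.7) ≈ 0.531, f(2) ≈ 0.693.
T_5 = (Δu/2)·[f(u_0) + 2f(u_1) + ... + 2f(u_{4}) + f(u_5)].
Sum ≈ 0.222.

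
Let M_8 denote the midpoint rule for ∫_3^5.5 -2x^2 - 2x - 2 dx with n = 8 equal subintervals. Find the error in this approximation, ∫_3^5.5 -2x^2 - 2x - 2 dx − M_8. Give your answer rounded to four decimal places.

-0.0407

Exact integral: ∫_3^5.5 f(x) dx ≈ -119.166667.
M_8 ≈ -119.125977.
Error ≈ -119.166667 − (-119.125977) ≈ -0.0407.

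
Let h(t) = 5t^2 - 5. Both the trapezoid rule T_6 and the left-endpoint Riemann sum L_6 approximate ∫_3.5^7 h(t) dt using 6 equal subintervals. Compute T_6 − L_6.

T_6 ≈ 483.700810.
L_6 ≈ 430.107060.
T_6 − L_6 = 53.59375.

53.59375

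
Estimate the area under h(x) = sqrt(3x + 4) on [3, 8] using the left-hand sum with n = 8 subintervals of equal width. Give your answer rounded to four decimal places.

21.9777

Δx = (8 − 3)/8 = 0.625.
Left endpoints: 3, 3.625, 4.25, 4.875, 5.5, 6.125, 6.75, 7.375.
h(3) ≈ 3.6056, h(3.625) ≈ 3.8568, h(4.25) ≈ 4.0927, h(4.875) ≈ 4.3157, h(5.5) ≈ 4.5277, h(6.125) ≈ 4.7302, h(6.75) ≈ 4.9244, h(7.375) ≈ 5.1113.
Sum = Δx · [h(3) + h(3.625) + h(4.25) + ...].
Sum ≈ 21.9777.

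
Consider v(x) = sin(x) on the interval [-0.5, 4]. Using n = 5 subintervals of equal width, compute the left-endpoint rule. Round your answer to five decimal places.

Δx = (4 − (-0.5))/5 = 0.9.
Left endpoints: -0.5, 0.4, 1.3, 2.2, 3.1.
v(-0.5) ≈ -0.47943, v(0.4) ≈ 0.38942, v(1.3) ≈ 0.96356, v(2.2) ≈ 0.80850, v(3.1) ≈ 0.04158.
Sum = Δx · [v(-0.5) + v(0.4) + v(1.3) + v(2.2) + v(3.1)].
Sum ≈ 1.55127.

1.55127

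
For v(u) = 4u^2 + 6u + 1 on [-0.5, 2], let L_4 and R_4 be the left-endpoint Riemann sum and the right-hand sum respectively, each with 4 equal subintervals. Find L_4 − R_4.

L_4 = 15.859375.
R_4 = 34.609375.
L_4 − R_4 = -18.75.

-18.75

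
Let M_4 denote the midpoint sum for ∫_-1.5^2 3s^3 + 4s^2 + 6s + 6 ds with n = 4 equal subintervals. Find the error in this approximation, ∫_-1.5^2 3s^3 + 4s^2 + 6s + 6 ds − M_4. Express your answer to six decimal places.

1.395671

Exact integral: ∫_-1.5^2 f(s) ds ≈ 49.61979167.
M_4 ≈ 48.22412109.
Error ≈ 49.61979167 − 48.22412109 ≈ 1.395671.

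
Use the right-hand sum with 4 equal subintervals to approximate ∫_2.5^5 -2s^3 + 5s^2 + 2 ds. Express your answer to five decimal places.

Δs = (5 − 2.5)/4 = 0.625.
Right endpoints: 3.125, 3.75, 4.375, 5.
f(3.125) = -10.20703125, f(3.75) = -33.15625, f(4.375) = -69.77734375, f(5) = -123.
Sum = Δs · [f(3.125) + f(3.75) + f(4.375) + f(5)].
Sum ≈ -147.58789.

-147.58789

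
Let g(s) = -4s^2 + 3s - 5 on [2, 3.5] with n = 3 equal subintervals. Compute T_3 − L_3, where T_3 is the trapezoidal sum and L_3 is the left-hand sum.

T_3 = -41.875.
L_3 = -34.75.
T_3 − L_3 = -7.125.

-7.125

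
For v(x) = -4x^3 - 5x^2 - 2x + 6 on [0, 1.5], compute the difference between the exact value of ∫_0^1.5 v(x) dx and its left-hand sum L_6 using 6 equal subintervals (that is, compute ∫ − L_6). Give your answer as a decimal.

Exact integral: ∫_0^1.5 v(x) dx = -3.9375.
L_6 = -0.6875.
Error = -3.9375 − (-0.6875) = -3.25.

-3.25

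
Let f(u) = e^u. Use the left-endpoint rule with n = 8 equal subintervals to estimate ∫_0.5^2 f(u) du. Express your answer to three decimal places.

5.219

Δu = (2 − 0.5)/8 = 0.1875.
Left endpoints: 0.5, 0.6875, 0.875, 1.0625, 1.25, 1.4375, 1.625, 1.8125.
f(0.5) ≈ 1.649, f(0.6875) ≈ 1.989, f(0.875) ≈ 2.399, f(1.0625) ≈ 2.894, f(1.25) ≈ 3.490, f(1.4375) ≈ 4.210, f(1.625) ≈ 5.078, f(1.8125) ≈ 6.126.
Sum = Δu · [f(0.5) + f(0.6875) + f(0.875) + ...].
Sum ≈ 5.219.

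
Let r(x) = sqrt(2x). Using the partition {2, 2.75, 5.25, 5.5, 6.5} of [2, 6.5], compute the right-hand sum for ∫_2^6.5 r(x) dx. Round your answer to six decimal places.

Subinterval widths: 0.75, 2.5, 0.25, 1.
Right endpoints: 2.75, 5.25, 5.5, 6.5.
r(2.75) ≈ 2.345208, r(5.25) ≈ 3.240370, r(5.5) ≈ 3.316625, r(6.5) ≈ 3.605551.
Sum = Σ Δx_i · r(x_i).
Sum ≈ 14.294539.

14.294539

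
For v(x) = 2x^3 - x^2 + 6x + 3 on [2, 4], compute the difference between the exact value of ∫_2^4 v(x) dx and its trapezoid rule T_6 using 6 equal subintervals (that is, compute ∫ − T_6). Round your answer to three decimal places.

Exact integral: ∫_2^4 v(x) dx ≈ 143.33333.
T_6 ≈ 143.96296.
Error ≈ 143.33333 − 143.96296 ≈ -0.630.

-0.630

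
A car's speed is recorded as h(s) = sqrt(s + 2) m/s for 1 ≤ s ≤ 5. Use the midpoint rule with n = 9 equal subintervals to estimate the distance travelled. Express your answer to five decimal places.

Δs = (5 − 1)/9 = 4/9.
Midpoints: 11/9, 5/3, 19/9, 23/9, 3, 31/9, 35/9, 13/3, 43/9.
h(11/9) ≈ 1.79505, h(5/3) ≈ 1.91485, h(19/9) ≈ 2.02759, h(23/9) ≈ 2.13437, h(3) ≈ 2.23607, h(31/9) ≈ 2.33333, h(35/9) ≈ 2.42670, h(13/3) ≈ 2.51661, h(43/9) ≈ 2.60342.
Sum = Δs · [h(11/9) + h(5/3) + h(19/9) + ...].
Sum ≈ 8.88356.

8.88356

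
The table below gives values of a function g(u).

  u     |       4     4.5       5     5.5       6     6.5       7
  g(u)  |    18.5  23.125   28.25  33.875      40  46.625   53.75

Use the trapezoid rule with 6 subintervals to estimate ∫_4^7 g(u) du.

Δu = 0.5.
T_6 = (0.5/2)·[18.5 + 2·23.125 + 2·28.25 + 2·33.875 + 2·40 + 2·46.625 + 53.75] = 104.

104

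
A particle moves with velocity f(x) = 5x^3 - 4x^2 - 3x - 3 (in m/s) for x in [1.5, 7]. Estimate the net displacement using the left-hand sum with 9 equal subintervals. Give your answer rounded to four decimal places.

2019.2271

Δx = (7 − 1.5)/9 = 11/18.
Left endpoints: 1.5, 19/9, 49/18, 10/3, 71/18, 41/9, 31/6, 52/9, 115/18.
f(1.5) = 0.375, f(19/9) = 14495/729, f(49/18) = 350249/5832, f(10/3) = 3449/27, f(71/18) = 1340095/5832, f(41/9) = 271939/729, f(31/6) = 121895/216, f(52/9) = 590873/729, f(115/18) = 6522899/5832.
Sum = Δx · [f(1.5) + f(19/9) + f(49/18) + ...].
Sum ≈ 2019.2271.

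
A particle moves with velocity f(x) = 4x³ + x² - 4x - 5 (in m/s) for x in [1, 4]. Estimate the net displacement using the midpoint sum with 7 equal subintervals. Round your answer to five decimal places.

Δx = (4 − 1)/7 = 3/7.
Midpoints: 17/14, 23/14, 29/14, 2.5, 41/14, 47/14, 53/14.
f(17/14) = -1675/1372, f(23/14) = 12161/1372, f(29/14) = 36437/1372, f(2.5) = 53.75, f(41/14) = 126677/1372, f(47/14) = 197825/1372, f(53/14) = 289781/1372.
Sum = Δx · [f(17/14) + f(23/14) + f(29/14) + ...].
Sum ≈ 229.57653.

229.57653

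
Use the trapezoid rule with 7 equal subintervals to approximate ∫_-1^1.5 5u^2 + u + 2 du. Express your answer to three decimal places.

13.182

Δu = (1.5 − (-1))/7 = 5/14.
f(-1) = 6, f(-9/14) = 671/196, f(-2/7) = 104/49, f(1/14) = 411/196, f(3/7) = 164/49, f(11/14) = 1151/196, f(8/7) = 474/49, f(1.5) = 14.75.
T_7 = (Δu/2)·[f(u_0) + 2f(u_1) + ... + 2f(u_{6}) + f(u_7)].
Sum ≈ 13.182.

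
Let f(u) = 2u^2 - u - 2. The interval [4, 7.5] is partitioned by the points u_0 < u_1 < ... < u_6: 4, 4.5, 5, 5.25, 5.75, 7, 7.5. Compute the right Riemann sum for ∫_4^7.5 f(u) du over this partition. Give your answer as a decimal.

242.40625

Subinterval widths: 0.5, 0.5, 0.25, 0.5, 1.25, 0.5.
Right endpoints: 4.5, 5, 5.25, 5.75, 7, 7.5.
f(4.5) = 34, f(5) = 43, f(5.25) = 47.875, f(5.75) = 58.375, f(7) = 89, f(7.5) = 103.
Sum = Σ Δu_i · f(u_i).
Sum = 242.40625.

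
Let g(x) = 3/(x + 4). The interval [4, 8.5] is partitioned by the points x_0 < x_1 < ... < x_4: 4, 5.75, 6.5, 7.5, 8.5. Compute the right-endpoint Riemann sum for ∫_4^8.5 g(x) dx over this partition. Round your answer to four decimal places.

1.2536

Subinterval widths: 1.75, 0.75, 1, 1.
Right endpoints: 5.75, 6.5, 7.5, 8.5.
g(5.75) = 4/13, g(6.5) = 2/7, g(7.5) = 6/23, g(8.5) = 0.24.
Sum = Σ Δx_i · g(x_i).
Sum ≈ 1.2536.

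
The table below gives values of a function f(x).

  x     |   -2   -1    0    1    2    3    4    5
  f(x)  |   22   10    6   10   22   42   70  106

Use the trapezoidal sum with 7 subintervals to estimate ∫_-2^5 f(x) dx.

Δx = 1.
T_7 = (1/2)·[22 + 2·10 + 2·6 + 2·10 + 2·22 + 2·42 + 2·70 + 106] = 224.

224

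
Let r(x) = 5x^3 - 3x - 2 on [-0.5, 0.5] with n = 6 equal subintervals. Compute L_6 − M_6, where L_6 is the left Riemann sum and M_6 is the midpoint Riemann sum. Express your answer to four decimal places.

L_6 ≈ -1.854167.
M_6 = -2.
L_6 − M_6 ≈ 0.1458.

0.1458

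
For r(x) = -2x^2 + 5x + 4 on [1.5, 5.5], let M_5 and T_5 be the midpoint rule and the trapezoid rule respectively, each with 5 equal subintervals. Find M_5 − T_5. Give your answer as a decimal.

M_5 = -22.24.
T_5 = -23.52.
M_5 − T_5 = 1.28.

1.28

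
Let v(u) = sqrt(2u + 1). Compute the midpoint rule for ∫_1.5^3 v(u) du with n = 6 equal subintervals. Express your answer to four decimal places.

Δu = (3 − 1.5)/6 = 0.25.
Midpoints: 1.625, 1.875, 2.125, 2.375, 2.625, 2.875.
v(1.625) ≈ 2.0616, v(1.875) ≈ 2.1794, v(2.125) ≈ 2.2913, v(2.375) ≈ 2.3979, v(2.625) ≈ 2.5000, v(2.875) ≈ 2.5981.
Sum = Δu · [v(1.625) + v(1.875) + v(2.125) + ...].
Sum ≈ 3.5071.

3.5071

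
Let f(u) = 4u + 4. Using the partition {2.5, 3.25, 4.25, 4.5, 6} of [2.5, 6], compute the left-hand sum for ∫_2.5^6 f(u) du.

Subinterval widths: 0.75, 1, 0.25, 1.5.
Left endpoints: 2.5, 3.25, 4.25, 4.5.
f(2.5) = 14, f(3.25) = 17, f(4.25) = 21, f(4.5) = 22.
Sum = Σ Δu_i · f(u_i).
Sum = 65.75.

65.75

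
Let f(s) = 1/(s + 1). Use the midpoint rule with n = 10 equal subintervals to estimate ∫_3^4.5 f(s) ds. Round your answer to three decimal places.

0.318

Δs = (4.5 − 3)/10 = 0.15.
Midpoints: 3.075, 3.225, 3.375, 3.525, 3.675, 3.825, 3.975, 4.125, 4.275, 4.425.
f(3.075) = 40/163, f(3.225) = 40/169, f(3.375) = 8/35, f(3.525) = 40/181, f(3.675) = 40/187, f(3.825) = 40/193, f(3.975) = 40/199, f(4.125) = 8/41, f(4.275) = 40/211, f(4.425) = 40/217.
Sum = Δs · [f(3.075) + f(3.225) + f(3.375) + ...].
Sum ≈ 0.318.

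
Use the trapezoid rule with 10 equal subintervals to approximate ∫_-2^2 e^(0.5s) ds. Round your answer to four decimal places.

4.7165

Δs = (2 − (-2))/10 = 0.4.
f(-2) ≈ 0.3679, f(-1.6) ≈ 0.4493, f(-1.2) ≈ 0.5488, f(-0.8) ≈ 0.6703, f(-0.4) ≈ 0.8187, f(0) ≈ 1.0000, f(0.4) ≈ 1.2214, f(0.8) ≈ 1.4918, f(1.2) ≈ 1.8221, f(1.6) ≈ 2.2255, f(2) ≈ 2.7183.
T_10 = (Δs/2)·[f(s_0) + 2f(s_1) + ... + 2f(s_{9}) + f(s_10)].
Sum ≈ 4.7165.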